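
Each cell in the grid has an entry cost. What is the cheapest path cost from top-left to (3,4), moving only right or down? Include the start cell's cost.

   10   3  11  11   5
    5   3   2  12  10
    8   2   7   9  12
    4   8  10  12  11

57

Cheapest: (0,0) (0,1) (1,1) (1,2) (2,2) (2,3) (2,4) (3,4)
  10 + 3 + 3 + 2 + 7 + 9 + 12 + 11 = 57
(Top row then right column would cost 73.)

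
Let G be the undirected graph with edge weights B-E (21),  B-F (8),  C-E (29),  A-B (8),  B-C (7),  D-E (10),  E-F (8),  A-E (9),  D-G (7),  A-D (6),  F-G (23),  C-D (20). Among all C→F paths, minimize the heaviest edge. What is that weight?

Comparing a few candidate routes:
C → B → A → D → E → F: max(7, 8, 6, 10, 8) = 10
C → B → F: max(7, 8) = 8
C → B → A → E → F: max(7, 8, 9, 8) = 9
Best route has worst link 8.

8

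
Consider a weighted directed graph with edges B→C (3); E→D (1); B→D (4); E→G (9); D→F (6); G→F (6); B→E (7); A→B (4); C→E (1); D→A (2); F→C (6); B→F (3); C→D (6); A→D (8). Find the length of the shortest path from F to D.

8

Routes from F to D:
F→C→E→D: 6 + 1 + 1 = 8
F→C→D: 6 + 6 = 12
Shortest: 8.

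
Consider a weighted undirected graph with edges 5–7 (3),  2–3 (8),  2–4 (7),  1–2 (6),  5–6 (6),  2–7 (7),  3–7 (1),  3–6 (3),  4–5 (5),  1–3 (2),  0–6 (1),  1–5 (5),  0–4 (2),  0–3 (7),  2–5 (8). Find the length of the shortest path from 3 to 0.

4

Some routes from 3 to 0:
3-7-5-4-0: 1 + 3 + 5 + 2 = 11
3-0: 7
3-6-0: 3 + 1 = 4
3-7-5-6-0: 1 + 3 + 6 + 1 = 11
The minimum is 4.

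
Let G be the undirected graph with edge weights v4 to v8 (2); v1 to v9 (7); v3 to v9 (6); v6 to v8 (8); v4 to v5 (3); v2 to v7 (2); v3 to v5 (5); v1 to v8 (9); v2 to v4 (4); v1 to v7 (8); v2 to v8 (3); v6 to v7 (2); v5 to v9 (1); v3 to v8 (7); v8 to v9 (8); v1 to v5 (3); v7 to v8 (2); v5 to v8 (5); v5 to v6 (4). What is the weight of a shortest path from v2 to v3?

Some routes from v2 to v3:
v2-v7-v8-v3: 2 + 2 + 7 = 11
v2-v4-v8-v3: 4 + 2 + 7 = 13
v2-v8-v3: 3 + 7 = 10
v2-v4-v5-v3: 4 + 3 + 5 = 12
The minimum is 10.

10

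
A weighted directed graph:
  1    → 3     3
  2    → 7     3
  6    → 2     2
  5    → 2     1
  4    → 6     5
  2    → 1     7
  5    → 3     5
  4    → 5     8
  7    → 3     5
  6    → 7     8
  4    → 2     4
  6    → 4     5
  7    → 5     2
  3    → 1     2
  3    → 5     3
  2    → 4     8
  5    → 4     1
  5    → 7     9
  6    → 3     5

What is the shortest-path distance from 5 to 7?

4

Checking several routes:
5 → 4 → 6 → 2 → 7: 1 + 5 + 2 + 3 = 11
5 → 2 → 7: 1 + 3 = 4
5 → 4 → 2 → 7: 1 + 4 + 3 = 8
5 → 7: 9
Best route has total 4.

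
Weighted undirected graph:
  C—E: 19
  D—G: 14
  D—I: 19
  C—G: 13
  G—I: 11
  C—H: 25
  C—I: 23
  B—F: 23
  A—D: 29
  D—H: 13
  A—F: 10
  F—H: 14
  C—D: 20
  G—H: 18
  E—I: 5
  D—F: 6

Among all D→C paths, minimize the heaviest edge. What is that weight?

14

Some routes from D to C:
D -> H -> G -> C: max(13, 18, 13) = 18
D -> G -> C: max(14, 13) = 14
D -> F -> H -> G -> C: max(6, 14, 18, 13) = 18
D -> G -> I -> E -> C: max(14, 11, 5, 19) = 19
Best route has worst link 14.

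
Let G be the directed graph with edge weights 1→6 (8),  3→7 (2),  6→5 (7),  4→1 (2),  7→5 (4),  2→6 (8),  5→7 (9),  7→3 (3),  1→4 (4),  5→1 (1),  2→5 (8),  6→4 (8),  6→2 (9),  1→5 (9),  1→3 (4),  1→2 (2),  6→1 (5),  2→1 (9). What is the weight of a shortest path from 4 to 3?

6

Checking several routes:
4 -> 1 -> 2 -> 6 -> 5 -> 7 -> 3: 2 + 2 + 8 + 7 + 9 + 3 = 31
4 -> 1 -> 3: 2 + 4 = 6
4 -> 1 -> 5 -> 7 -> 3: 2 + 9 + 9 + 3 = 23
4 -> 1 -> 6 -> 5 -> 7 -> 3: 2 + 8 + 7 + 9 + 3 = 29
4 -> 1 -> 2 -> 5 -> 7 -> 3: 2 + 2 + 8 + 9 + 3 = 24
Best route has total 6.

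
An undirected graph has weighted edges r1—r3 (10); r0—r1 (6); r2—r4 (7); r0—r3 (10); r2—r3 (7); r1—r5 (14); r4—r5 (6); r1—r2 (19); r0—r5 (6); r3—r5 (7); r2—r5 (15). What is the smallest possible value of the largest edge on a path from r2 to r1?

Comparing a few candidate routes:
r2→r4→r5→r3→r0→r1: max(7, 6, 7, 10, 6) = 10
r2→r4→r5→r0→r3→r1: max(7, 6, 6, 10, 10) = 10
r2→r4→r5→r0→r1: max(7, 6, 6, 6) = 7
r2→r3→r5→r0→r1: max(7, 7, 6, 6) = 7
Best route has worst link 7.

7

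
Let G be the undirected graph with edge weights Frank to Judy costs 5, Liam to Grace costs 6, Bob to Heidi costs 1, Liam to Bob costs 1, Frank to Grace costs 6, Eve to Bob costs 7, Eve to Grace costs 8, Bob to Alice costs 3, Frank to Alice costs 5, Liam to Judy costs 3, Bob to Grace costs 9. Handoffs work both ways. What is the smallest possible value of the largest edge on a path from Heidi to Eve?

Candidate routes:
Heidi-Bob-Eve: max(1, 7) = 7
Heidi-Bob-Grace-Eve: max(1, 9, 8) = 9
Heidi-Bob-Alice-Frank-Judy-Liam-Grace-Eve: max(1, 3, 5, 5, 3, 6, 8) = 8
Heidi-Bob-Liam-Grace-Eve: max(1, 1, 6, 8) = 8
Heidi-Bob-Liam-Judy-Frank-Grace-Eve: max(1, 1, 3, 5, 6, 8) = 8
Heidi-Bob-Alice-Frank-Grace-Eve: max(1, 3, 5, 6, 8) = 8
Best route has worst link 7.

7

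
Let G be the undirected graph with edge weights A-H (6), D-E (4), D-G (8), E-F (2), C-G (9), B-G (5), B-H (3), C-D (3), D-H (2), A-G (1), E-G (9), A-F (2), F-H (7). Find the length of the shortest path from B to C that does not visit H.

14

Routes from B to C avoiding H:
B - G - D - C: 5 + 8 + 3 = 16
B - G - E - D - C: 5 + 9 + 4 + 3 = 21
B - G - A - F - E - D - C: 5 + 1 + 2 + 2 + 4 + 3 = 17
B - G - C: 5 + 9 = 14
The minimum is 14.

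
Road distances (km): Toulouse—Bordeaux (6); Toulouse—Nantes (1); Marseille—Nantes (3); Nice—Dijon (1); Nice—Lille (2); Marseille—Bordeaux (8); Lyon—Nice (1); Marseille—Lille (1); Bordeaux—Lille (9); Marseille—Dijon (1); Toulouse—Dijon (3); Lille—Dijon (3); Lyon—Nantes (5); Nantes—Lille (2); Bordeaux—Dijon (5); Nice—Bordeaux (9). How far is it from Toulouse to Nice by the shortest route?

4

A few of the Toulouse→Nice routes:
Toulouse-Dijon-Nice: 3 + 1 = 4
Toulouse-Nantes-Lille-Nice: 1 + 2 + 2 = 5
Toulouse-Nantes-Marseille-Lille-Nice: 1 + 3 + 1 + 2 = 7
Toulouse-Nantes-Lyon-Nice: 1 + 5 + 1 = 7
Toulouse-Nantes-Marseille-Dijon-Nice: 1 + 3 + 1 + 1 = 6
Toulouse-Nantes-Lille-Marseille-Dijon-Nice: 1 + 2 + 1 + 1 + 1 = 6
Shortest: 4 km.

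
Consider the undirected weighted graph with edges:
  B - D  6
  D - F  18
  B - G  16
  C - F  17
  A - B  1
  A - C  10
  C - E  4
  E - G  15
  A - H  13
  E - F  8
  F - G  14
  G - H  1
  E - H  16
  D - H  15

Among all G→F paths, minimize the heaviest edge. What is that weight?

Comparing a few candidate routes:
G→H→D→B→A→C→E→F: max(1, 15, 6, 1, 10, 4, 8) = 15
G→F: max(14) = 14
G→H→A→C→E→F: max(1, 13, 10, 4, 8) = 13
Best route has worst link 13.

13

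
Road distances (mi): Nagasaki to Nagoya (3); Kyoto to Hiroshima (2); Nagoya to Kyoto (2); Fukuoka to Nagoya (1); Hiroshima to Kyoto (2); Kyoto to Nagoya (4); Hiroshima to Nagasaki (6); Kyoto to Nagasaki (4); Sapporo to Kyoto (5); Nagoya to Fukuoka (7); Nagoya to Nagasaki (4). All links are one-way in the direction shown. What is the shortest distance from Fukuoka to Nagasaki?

Paths from Fukuoka to Nagasaki:
Fukuoka - Nagoya - Kyoto - Hiroshima - Nagasaki: 1 + 2 + 2 + 6 = 11
Fukuoka - Nagoya - Kyoto - Nagasaki: 1 + 2 + 4 = 7
Fukuoka - Nagoya - Nagasaki: 1 + 4 = 5
Best route has total 5 mi.

5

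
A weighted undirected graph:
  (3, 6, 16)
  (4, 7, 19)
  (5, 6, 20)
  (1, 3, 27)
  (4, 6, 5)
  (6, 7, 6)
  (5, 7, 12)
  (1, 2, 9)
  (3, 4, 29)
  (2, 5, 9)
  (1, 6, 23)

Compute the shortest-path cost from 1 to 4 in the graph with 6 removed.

Routes from 1 to 4 avoiding 6:
1 - 2 - 5 - 7 - 4: 9 + 9 + 12 + 19 = 49
1 - 3 - 4: 27 + 29 = 56
Shortest: 49.

49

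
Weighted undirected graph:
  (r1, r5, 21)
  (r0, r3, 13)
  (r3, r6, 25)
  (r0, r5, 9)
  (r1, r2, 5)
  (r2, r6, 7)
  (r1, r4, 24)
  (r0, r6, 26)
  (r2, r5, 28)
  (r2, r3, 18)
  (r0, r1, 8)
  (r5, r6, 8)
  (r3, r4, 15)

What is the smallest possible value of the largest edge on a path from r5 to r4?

Comparing a few candidate routes:
r5 -> r0 -> r3 -> r4: max(9, 13, 15) = 15
r5 -> r0 -> r1 -> r2 -> r3 -> r4: max(9, 8, 5, 18, 15) = 18
r5 -> r6 -> r2 -> r1 -> r0 -> r3 -> r4: max(8, 7, 5, 8, 13, 15) = 15
r5 -> r6 -> r2 -> r3 -> r4: max(8, 7, 18, 15) = 18
r5 -> r1 -> r2 -> r3 -> r4: max(21, 5, 18, 15) = 21
Best route has worst link 15.

15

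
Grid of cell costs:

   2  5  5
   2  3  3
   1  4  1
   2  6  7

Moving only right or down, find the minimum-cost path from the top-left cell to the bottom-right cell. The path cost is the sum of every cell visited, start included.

17

Path [0,0]→[1,0]→[2,0]→[2,1]→[2,2]→[3,2]: 2 + 2 + 1 + 4 + 1 + 7 = 17.
(Top row then right column would cost 23.)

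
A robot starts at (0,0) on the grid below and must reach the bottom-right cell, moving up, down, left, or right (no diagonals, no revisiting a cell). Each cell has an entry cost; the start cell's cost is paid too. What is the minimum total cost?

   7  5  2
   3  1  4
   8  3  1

Take [0,0]→[1,0]→[1,1]→[2,1]→[2,2] for a total of 7 + 3 + 1 + 3 + 1 = 15.

15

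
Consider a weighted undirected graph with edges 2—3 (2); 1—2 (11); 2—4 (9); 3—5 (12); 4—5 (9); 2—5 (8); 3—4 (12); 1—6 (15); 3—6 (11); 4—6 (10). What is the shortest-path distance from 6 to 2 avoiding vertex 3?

19

Paths from 6 to 2 avoiding 3:
6 -> 4 -> 2: 10 + 9 = 19
6 -> 1 -> 2: 15 + 11 = 26
6 -> 4 -> 5 -> 2: 10 + 9 + 8 = 27
Best route has total 19.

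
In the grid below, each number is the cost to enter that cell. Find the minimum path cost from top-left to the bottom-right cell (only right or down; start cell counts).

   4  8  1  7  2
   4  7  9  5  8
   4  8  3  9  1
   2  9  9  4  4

35

Cheapest: [0,0] -> [0,1] -> [0,2] -> [0,3] -> [0,4] -> [1,4] -> [2,4] -> [3,4]
  4 + 8 + 1 + 7 + 2 + 8 + 1 + 4 = 35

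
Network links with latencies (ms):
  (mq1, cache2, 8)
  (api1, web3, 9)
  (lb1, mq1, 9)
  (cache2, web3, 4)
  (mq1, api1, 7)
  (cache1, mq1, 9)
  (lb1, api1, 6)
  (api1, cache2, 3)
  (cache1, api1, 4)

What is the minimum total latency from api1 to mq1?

Candidate routes:
api1 → cache2 → mq1: 3 + 8 = 11
api1 → lb1 → mq1: 6 + 9 = 15
api1 → web3 → cache2 → mq1: 9 + 4 + 8 = 21
api1 → mq1: 7
api1 → cache1 → mq1: 4 + 9 = 13
Best route has total 7 ms.

7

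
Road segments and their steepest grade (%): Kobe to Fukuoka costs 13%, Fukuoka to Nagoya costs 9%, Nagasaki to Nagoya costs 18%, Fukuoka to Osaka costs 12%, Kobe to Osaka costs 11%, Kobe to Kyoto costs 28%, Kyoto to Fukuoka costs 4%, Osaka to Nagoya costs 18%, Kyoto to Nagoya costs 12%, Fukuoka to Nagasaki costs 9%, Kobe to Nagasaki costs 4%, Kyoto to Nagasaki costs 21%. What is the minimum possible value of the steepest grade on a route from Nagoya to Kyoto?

Some routes from Nagoya to Kyoto:
Nagoya → Osaka → Kobe → Nagasaki → Fukuoka → Kyoto: max(18, 11, 4, 9, 4) = 18
Nagoya → Kyoto: max(12) = 12
Nagoya → Osaka → Fukuoka → Kyoto: max(18, 12, 4) = 18
Nagoya → Fukuoka → Kyoto: max(9, 4) = 9
Smallest bottleneck: 9%.

9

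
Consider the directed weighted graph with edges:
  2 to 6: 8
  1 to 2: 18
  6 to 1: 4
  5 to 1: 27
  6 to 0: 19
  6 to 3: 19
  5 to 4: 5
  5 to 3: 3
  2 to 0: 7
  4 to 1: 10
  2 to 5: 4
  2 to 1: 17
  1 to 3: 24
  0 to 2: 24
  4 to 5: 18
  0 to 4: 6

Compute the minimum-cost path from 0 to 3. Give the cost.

Comparing a few candidate routes:
0 -> 4 -> 5 -> 3: 6 + 18 + 3 = 27
0 -> 2 -> 6 -> 1 -> 3: 24 + 8 + 4 + 24 = 60
0 -> 4 -> 1 -> 2 -> 5 -> 3: 6 + 10 + 18 + 4 + 3 = 41
0 -> 4 -> 1 -> 3: 6 + 10 + 24 = 40
0 -> 2 -> 5 -> 3: 24 + 4 + 3 = 31
0 -> 2 -> 6 -> 3: 24 + 8 + 19 = 51
Best route has total 27.

27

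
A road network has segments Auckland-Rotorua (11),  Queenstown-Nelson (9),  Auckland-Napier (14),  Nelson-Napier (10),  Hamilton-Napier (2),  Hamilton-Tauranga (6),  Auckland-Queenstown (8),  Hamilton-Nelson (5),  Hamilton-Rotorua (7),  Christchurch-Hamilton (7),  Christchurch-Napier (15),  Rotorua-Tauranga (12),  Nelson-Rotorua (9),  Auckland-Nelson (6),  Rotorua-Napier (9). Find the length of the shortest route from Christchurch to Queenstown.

Comparing a few candidate routes:
Christchurch→Hamilton→Nelson→Queenstown: 7 + 5 + 9 = 21
Christchurch→Napier→Hamilton→Nelson→Queenstown: 15 + 2 + 5 + 9 = 31
Christchurch→Hamilton→Nelson→Auckland→Queenstown: 7 + 5 + 6 + 8 = 26
Christchurch→Hamilton→Napier→Auckland→Queenstown: 7 + 2 + 14 + 8 = 31
Christchurch→Hamilton→Napier→Nelson→Queenstown: 7 + 2 + 10 + 9 = 28
Best route has total 21 km.

21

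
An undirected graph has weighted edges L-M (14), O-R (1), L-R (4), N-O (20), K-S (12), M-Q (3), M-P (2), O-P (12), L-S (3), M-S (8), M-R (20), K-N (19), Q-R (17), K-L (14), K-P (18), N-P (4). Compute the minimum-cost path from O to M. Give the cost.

14

Checking several routes:
O → P → M: 12 + 2 = 14
O → R → L → S → M: 1 + 4 + 3 + 8 = 16
O → R → L → M: 1 + 4 + 14 = 19
O → R → Q → M: 1 + 17 + 3 = 21
Shortest: 14.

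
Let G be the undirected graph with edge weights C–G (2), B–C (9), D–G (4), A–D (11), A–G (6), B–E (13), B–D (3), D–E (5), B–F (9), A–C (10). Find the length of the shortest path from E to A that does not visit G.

Routes from E to A avoiding G:
E - D - B - C - A: 5 + 3 + 9 + 10 = 27
E - D - A: 5 + 11 = 16
E - B - D - A: 13 + 3 + 11 = 27
E - B - C - A: 13 + 9 + 10 = 32
Best route has total 16.

16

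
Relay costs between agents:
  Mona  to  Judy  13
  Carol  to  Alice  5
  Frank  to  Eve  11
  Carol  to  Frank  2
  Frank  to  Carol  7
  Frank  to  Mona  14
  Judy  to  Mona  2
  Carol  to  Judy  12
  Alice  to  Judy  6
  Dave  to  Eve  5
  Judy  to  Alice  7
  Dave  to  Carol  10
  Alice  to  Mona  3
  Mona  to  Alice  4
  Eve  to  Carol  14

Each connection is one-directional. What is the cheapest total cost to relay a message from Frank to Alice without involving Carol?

18

Paths from Frank to Alice avoiding Carol:
Frank→Mona→Alice: 14 + 4 = 18
Frank→Mona→Judy→Alice: 14 + 13 + 7 = 34
Shortest: 18.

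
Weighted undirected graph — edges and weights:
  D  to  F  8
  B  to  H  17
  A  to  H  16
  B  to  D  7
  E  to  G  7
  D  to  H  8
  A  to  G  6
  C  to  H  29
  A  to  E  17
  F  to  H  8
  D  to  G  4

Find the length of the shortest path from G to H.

Comparing a few candidate routes:
G - A - H: 6 + 16 = 22
G - D - F - H: 4 + 8 + 8 = 20
G - D - H: 4 + 8 = 12
The minimum is 12.

12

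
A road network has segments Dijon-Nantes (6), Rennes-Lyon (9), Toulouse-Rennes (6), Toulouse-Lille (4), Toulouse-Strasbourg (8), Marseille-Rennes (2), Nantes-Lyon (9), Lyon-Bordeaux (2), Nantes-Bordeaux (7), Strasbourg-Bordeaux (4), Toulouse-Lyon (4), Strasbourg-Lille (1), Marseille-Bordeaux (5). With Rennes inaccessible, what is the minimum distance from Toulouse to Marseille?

Candidate routes:
Toulouse → Strasbourg → Bordeaux → Marseille: 8 + 4 + 5 = 17
Toulouse → Lyon → Bordeaux → Marseille: 4 + 2 + 5 = 11
Toulouse → Lyon → Nantes → Bordeaux → Marseille: 4 + 9 + 7 + 5 = 25
Toulouse → Lille → Strasbourg → Bordeaux → Marseille: 4 + 1 + 4 + 5 = 14
Best route has total 11 mi.

11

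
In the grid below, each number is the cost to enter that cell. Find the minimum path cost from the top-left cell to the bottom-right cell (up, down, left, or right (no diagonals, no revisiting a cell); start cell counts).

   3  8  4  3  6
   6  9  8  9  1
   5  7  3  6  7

Cheapest: [0,0] -> [0,1] -> [0,2] -> [0,3] -> [0,4] -> [1,4] -> [2,4]
  3 + 8 + 4 + 3 + 6 + 1 + 7 = 32

32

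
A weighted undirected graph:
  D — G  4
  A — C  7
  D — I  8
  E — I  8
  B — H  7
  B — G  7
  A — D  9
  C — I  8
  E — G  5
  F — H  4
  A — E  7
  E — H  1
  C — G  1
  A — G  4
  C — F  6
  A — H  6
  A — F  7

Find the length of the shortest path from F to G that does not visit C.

Checking several routes:
F→A→G: 7 + 4 = 11
F→H→A→G: 4 + 6 + 4 = 14
F→H→E→G: 4 + 1 + 5 = 10
F→H→B→G: 4 + 7 + 7 = 18
F→H→E→A→G: 4 + 1 + 7 + 4 = 16
Best route has total 10.

10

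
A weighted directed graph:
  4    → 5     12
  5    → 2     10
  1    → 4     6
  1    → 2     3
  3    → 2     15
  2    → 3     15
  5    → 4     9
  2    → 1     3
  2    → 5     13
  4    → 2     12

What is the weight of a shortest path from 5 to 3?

Candidate routes:
5-2-3: 10 + 15 = 25
5-4-2-3: 9 + 12 + 15 = 36
Shortest: 25.

25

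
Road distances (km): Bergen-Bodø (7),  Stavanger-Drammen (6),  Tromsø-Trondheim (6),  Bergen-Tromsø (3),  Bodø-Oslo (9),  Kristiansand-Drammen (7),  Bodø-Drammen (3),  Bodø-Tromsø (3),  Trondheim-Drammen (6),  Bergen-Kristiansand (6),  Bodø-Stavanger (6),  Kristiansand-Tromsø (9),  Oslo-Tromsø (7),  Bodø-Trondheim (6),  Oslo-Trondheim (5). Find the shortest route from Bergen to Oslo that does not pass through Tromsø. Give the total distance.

16

Comparing a few candidate routes:
Bergen → Kristiansand → Drammen → Bodø → Trondheim → Oslo: 6 + 7 + 3 + 6 + 5 = 27
Bergen → Bodø → Trondheim → Oslo: 7 + 6 + 5 = 18
Bergen → Kristiansand → Drammen → Bodø → Oslo: 6 + 7 + 3 + 9 = 25
Bergen → Bodø → Drammen → Trondheim → Oslo: 7 + 3 + 6 + 5 = 21
Bergen → Bodø → Oslo: 7 + 9 = 16
Bergen → Kristiansand → Drammen → Trondheim → Oslo: 6 + 7 + 6 + 5 = 24
Best route has total 16 km.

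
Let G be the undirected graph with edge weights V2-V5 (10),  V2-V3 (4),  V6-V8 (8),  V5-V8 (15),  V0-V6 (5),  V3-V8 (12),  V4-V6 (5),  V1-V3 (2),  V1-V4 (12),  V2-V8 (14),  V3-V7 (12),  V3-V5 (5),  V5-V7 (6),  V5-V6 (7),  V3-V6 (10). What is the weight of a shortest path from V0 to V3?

A few of the V0→V3 routes:
V0 → V6 → V4 → V1 → V3: 5 + 5 + 12 + 2 = 24
V0 → V6 → V5 → V3: 5 + 7 + 5 = 17
V0 → V6 → V3: 5 + 10 = 15
V0 → V6 → V8 → V3: 5 + 8 + 12 = 25
Best route has total 15.

15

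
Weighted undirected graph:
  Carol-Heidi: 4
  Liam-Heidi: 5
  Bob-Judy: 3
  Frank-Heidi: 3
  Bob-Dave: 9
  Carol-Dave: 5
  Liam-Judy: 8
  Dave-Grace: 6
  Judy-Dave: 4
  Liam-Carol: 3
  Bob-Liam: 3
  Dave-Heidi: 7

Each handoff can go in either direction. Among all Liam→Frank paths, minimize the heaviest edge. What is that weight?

4

Checking several routes:
Liam → Heidi → Frank: max(5, 3) = 5
Liam → Carol → Dave → Heidi → Frank: max(3, 5, 7, 3) = 7
Liam → Carol → Heidi → Frank: max(3, 4, 3) = 4
Liam → Bob → Judy → Dave → Carol → Heidi → Frank: max(3, 3, 4, 5, 4, 3) = 5
The minimum achievable maximum is 4.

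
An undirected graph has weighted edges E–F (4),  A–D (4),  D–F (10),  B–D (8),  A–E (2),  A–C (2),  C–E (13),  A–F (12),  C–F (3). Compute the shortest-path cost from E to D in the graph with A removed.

Routes from E to D avoiding A:
E - F - D: 4 + 10 = 14
E - C - F - D: 13 + 3 + 10 = 26
Best route has total 14.

14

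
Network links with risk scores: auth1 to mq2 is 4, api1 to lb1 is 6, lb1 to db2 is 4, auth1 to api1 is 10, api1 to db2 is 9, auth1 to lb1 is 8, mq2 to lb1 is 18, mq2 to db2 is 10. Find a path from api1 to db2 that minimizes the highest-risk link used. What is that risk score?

6

A few of the api1→db2 routes:
api1-db2: max(9) = 9
api1-lb1-db2: max(6, 4) = 6
api1-lb1-auth1-mq2-db2: max(6, 8, 4, 10) = 10
Smallest bottleneck: 6.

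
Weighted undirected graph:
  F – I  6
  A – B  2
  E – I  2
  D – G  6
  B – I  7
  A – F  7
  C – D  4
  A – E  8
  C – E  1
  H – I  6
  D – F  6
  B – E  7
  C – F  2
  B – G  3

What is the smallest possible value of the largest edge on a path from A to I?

Some routes from A to I:
A-B-G-D-C-E-I: max(2, 3, 6, 4, 1, 2) = 6
A-B-G-D-C-F-I: max(2, 3, 6, 4, 2, 6) = 6
A-B-G-D-F-C-E-I: max(2, 3, 6, 6, 2, 1, 2) = 6
A-B-G-D-F-I: max(2, 3, 6, 6, 6) = 6
Best route has worst link 6.

6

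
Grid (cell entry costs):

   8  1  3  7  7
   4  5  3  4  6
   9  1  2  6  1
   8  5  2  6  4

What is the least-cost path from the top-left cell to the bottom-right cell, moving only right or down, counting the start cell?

28

Take (0,0)→(0,1)→(0,2)→(1,2)→(2,2)→(2,3)→(2,4)→(3,4) for a total of 8 + 1 + 3 + 3 + 2 + 6 + 1 + 4 = 28.
(Top row then right column would cost 37.)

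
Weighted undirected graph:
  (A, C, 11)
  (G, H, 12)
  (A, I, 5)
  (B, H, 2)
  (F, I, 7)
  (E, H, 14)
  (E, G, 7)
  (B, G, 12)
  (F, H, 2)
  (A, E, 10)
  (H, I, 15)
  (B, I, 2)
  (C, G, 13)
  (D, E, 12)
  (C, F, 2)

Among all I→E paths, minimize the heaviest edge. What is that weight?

Comparing a few candidate routes:
I -> F -> H -> B -> G -> E: max(7, 2, 2, 12, 7) = 12
I -> A -> C -> F -> H -> G -> E: max(5, 11, 2, 2, 12, 7) = 12
I -> A -> E: max(5, 10) = 10
I -> B -> H -> F -> C -> A -> E: max(2, 2, 2, 2, 11, 10) = 11
I -> A -> C -> F -> H -> B -> G -> E: max(5, 11, 2, 2, 2, 12, 7) = 12
I -> F -> C -> A -> E: max(7, 2, 11, 10) = 11
The minimum achievable maximum is 10.

10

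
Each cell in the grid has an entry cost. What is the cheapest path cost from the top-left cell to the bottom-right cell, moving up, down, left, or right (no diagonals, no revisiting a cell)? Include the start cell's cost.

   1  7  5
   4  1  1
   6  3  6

Cheapest: (0,0) → (1,0) → (1,1) → (1,2) → (2,2)
  1 + 4 + 1 + 1 + 6 = 13

13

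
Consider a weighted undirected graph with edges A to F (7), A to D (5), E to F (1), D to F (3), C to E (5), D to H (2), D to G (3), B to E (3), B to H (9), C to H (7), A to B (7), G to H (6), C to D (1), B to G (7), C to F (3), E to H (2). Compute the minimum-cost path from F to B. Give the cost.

A few of the F→B routes:
F-D-H-E-B: 3 + 2 + 2 + 3 = 10
F-C-E-B: 3 + 5 + 3 = 11
F-E-B: 1 + 3 = 4
Shortest: 4.

4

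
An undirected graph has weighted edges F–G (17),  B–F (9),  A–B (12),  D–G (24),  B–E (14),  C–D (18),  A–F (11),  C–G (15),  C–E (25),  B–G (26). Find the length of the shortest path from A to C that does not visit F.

Candidate routes:
A-B-G-C: 12 + 26 + 15 = 53
A-B-G-D-C: 12 + 26 + 24 + 18 = 80
A-B-E-C: 12 + 14 + 25 = 51
The minimum is 51.

51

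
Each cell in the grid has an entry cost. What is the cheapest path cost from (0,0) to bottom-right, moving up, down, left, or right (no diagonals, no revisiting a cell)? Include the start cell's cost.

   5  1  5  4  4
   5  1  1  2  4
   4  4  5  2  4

16

Path (0,0) -> (0,1) -> (1,1) -> (1,2) -> (1,3) -> (2,3) -> (2,4): 5 + 1 + 1 + 1 + 2 + 2 + 4 = 16.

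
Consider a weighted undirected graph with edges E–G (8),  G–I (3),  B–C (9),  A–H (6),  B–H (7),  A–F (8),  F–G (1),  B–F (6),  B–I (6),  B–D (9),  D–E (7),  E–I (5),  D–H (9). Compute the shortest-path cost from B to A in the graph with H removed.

14

A few of the B→A routes:
B-I-E-G-F-A: 6 + 5 + 8 + 1 + 8 = 28
B-F-A: 6 + 8 = 14
B-I-G-F-A: 6 + 3 + 1 + 8 = 18
Shortest: 14.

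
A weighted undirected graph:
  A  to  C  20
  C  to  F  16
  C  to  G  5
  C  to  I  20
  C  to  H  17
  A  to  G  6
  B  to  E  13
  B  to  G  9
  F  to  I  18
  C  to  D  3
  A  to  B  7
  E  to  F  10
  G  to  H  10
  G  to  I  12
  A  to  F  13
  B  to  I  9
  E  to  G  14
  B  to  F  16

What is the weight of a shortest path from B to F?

16

Checking several routes:
B → G → C → F: 9 + 5 + 16 = 30
B → G → A → F: 9 + 6 + 13 = 28
B → F: 16
B → I → F: 9 + 18 = 27
B → E → F: 13 + 10 = 23
B → A → F: 7 + 13 = 20
Best route has total 16.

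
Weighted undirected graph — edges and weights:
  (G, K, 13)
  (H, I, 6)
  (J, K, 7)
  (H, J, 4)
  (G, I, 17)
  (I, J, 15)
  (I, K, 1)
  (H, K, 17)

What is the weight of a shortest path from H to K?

7

Comparing a few candidate routes:
H - K: 17
H - I - K: 6 + 1 = 7
H - J - K: 4 + 7 = 11
Shortest: 7.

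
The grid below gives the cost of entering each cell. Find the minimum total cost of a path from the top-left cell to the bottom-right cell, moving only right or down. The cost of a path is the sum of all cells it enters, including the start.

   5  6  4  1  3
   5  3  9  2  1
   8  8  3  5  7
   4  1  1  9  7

33

Take (0,0) (0,1) (0,2) (0,3) (1,3) (1,4) (2,4) (3,4) for a total of 5 + 6 + 4 + 1 + 2 + 1 + 7 + 7 = 33.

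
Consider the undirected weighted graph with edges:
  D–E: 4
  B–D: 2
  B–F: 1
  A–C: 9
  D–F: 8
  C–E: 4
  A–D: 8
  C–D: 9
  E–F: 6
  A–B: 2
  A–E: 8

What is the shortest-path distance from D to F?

3

Checking several routes:
D→A→B→F: 8 + 2 + 1 = 11
D→F: 8
D→E→F: 4 + 6 = 10
D→B→F: 2 + 1 = 3
The minimum is 3.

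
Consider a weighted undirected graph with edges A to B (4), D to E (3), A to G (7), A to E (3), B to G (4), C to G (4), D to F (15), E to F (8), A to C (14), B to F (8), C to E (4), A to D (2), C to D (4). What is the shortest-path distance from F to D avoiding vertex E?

Checking several routes:
F - B - A - C - D: 8 + 4 + 14 + 4 = 30
F - B - G - A - D: 8 + 4 + 7 + 2 = 21
F - D: 15
F - B - A - D: 8 + 4 + 2 = 14
F - B - A - G - C - D: 8 + 4 + 7 + 4 + 4 = 27
F - B - G - C - D: 8 + 4 + 4 + 4 = 20
The minimum is 14.

14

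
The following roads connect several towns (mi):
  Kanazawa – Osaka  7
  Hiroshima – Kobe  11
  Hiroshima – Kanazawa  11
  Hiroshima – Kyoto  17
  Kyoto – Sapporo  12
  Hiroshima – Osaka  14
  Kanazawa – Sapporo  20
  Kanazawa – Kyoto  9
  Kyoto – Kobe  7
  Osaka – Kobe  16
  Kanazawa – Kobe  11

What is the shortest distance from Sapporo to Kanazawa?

A few of the Sapporo→Kanazawa routes:
Sapporo-Kyoto-Kanazawa: 12 + 9 = 21
Sapporo-Kyoto-Kobe-Hiroshima-Kanazawa: 12 + 7 + 11 + 11 = 41
Sapporo-Kyoto-Hiroshima-Kanazawa: 12 + 17 + 11 = 40
Sapporo-Kanazawa: 20
Sapporo-Kyoto-Kobe-Kanazawa: 12 + 7 + 11 = 30
Shortest: 20 mi.

20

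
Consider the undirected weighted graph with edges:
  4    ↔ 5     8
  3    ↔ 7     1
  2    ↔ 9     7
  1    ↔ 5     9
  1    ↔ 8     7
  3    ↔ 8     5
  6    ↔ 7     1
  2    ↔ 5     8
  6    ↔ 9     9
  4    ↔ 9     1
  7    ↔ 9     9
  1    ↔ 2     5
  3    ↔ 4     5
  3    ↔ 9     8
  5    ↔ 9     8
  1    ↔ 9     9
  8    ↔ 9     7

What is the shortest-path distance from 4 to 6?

7

A few of the 4→6 routes:
4 -> 3 -> 7 -> 6: 5 + 1 + 1 = 7
4 -> 9 -> 8 -> 3 -> 7 -> 6: 1 + 7 + 5 + 1 + 1 = 15
4 -> 9 -> 7 -> 6: 1 + 9 + 1 = 11
4 -> 9 -> 3 -> 7 -> 6: 1 + 8 + 1 + 1 = 11
4 -> 9 -> 6: 1 + 9 = 10
Best route has total 7.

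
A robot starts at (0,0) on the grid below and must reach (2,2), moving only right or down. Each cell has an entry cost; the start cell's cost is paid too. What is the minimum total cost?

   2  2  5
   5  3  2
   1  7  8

One optimal route is (0,0) -> (0,1) -> (1,1) -> (1,2) -> (2,2).
Its cost is 2 + 2 + 3 + 2 + 8 = 17.

17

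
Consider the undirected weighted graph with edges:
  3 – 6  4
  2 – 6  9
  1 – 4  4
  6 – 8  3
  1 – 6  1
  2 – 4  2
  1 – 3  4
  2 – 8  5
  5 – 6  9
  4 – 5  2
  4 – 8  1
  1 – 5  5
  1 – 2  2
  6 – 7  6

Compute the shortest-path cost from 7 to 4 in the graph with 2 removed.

Some routes from 7 to 4 avoiding 2:
7 - 6 - 3 - 1 - 4: 6 + 4 + 4 + 4 = 18
7 - 6 - 3 - 1 - 5 - 4: 6 + 4 + 4 + 5 + 2 = 21
7 - 6 - 1 - 4: 6 + 1 + 4 = 11
7 - 6 - 5 - 4: 6 + 9 + 2 = 17
7 - 6 - 1 - 5 - 4: 6 + 1 + 5 + 2 = 14
7 - 6 - 8 - 4: 6 + 3 + 1 = 10
Best route has total 10.

10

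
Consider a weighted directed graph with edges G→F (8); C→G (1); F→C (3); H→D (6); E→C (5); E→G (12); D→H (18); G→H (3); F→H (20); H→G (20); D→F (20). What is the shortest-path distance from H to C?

Paths from H to C:
H → G → F → C: 20 + 8 + 3 = 31
H → D → F → C: 6 + 20 + 3 = 29
Best route has total 29.

29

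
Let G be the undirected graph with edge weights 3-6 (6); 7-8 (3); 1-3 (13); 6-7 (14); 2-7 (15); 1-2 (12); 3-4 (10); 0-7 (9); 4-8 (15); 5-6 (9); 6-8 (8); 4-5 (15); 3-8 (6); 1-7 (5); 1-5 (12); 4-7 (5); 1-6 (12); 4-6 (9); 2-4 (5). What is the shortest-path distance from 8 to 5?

A few of the 8→5 routes:
8 - 3 - 6 - 5: 6 + 6 + 9 = 21
8 - 7 - 1 - 5: 3 + 5 + 12 = 20
8 - 6 - 5: 8 + 9 = 17
Best route has total 17.

17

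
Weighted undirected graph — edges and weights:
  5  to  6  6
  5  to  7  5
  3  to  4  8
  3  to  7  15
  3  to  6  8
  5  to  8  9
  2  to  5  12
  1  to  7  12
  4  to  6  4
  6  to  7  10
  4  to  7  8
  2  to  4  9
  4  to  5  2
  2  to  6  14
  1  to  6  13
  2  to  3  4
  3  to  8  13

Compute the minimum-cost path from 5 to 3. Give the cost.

10

A few of the 5→3 routes:
5-6-3: 6 + 8 = 14
5-4-3: 2 + 8 = 10
5-4-6-3: 2 + 4 + 8 = 14
Best route has total 10.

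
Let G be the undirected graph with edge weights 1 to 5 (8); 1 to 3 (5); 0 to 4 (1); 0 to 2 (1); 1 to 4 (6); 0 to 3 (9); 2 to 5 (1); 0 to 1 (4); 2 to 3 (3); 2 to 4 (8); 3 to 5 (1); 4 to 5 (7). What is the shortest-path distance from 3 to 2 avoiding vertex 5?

3

Comparing a few candidate routes:
3 -> 1 -> 0 -> 2: 5 + 4 + 1 = 10
3 -> 2: 3
3 -> 0 -> 2: 9 + 1 = 10
Shortest: 3.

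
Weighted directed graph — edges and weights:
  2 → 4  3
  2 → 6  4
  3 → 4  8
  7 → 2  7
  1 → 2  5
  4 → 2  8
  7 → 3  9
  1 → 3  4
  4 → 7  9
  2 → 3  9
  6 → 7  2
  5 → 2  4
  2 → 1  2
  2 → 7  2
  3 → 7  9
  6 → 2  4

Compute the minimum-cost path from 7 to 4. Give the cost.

10

Candidate routes:
7 → 2 → 4: 7 + 3 = 10
7 → 2 → 3 → 4: 7 + 9 + 8 = 24
7 → 3 → 4: 9 + 8 = 17
7 → 2 → 1 → 3 → 4: 7 + 2 + 4 + 8 = 21
Best route has total 10.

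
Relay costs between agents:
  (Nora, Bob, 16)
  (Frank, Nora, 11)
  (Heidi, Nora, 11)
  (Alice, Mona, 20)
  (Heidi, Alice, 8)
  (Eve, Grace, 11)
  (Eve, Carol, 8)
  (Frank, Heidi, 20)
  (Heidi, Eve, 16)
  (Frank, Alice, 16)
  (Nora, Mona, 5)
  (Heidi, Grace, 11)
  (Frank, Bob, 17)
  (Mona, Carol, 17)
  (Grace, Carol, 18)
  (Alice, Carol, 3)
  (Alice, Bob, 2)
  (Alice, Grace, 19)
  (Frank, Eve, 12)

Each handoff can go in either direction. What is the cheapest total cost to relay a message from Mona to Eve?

25

Checking several routes:
Mona - Nora - Heidi - Alice - Carol - Eve: 5 + 11 + 8 + 3 + 8 = 35
Mona - Nora - Heidi - Eve: 5 + 11 + 16 = 32
Mona - Nora - Bob - Alice - Carol - Eve: 5 + 16 + 2 + 3 + 8 = 34
Mona - Alice - Carol - Eve: 20 + 3 + 8 = 31
Mona - Carol - Eve: 17 + 8 = 25
Mona - Nora - Frank - Eve: 5 + 11 + 12 = 28
The minimum is 25.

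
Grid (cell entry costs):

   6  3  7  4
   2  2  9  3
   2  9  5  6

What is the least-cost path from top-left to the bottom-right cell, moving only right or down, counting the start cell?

28

Best path: [0,0] → [1,0] → [1,1] → [1,2] → [1,3] → [2,3]
Cost: 6 + 2 + 2 + 9 + 3 + 6 = 28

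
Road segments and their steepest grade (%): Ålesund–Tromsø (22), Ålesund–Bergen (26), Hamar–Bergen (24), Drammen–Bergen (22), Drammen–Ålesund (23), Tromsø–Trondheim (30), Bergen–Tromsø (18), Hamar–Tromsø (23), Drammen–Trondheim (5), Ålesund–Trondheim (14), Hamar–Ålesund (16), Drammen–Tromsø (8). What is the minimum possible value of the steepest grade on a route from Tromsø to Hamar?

Comparing a few candidate routes:
Tromsø -> Ålesund -> Hamar: max(22, 16) = 22
Tromsø -> Drammen -> Trondheim -> Ålesund -> Hamar: max(8, 5, 14, 16) = 16
Tromsø -> Bergen -> Drammen -> Trondheim -> Ålesund -> Hamar: max(18, 22, 5, 14, 16) = 22
Best route has worst link 16%.

16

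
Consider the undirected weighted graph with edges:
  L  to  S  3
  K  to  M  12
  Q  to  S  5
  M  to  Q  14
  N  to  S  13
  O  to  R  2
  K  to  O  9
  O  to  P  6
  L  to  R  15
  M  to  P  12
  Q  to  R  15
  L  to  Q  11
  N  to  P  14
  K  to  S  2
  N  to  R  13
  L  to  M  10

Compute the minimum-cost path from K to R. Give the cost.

11

Some routes from K to R:
K -> S -> Q -> R: 2 + 5 + 15 = 22
K -> O -> R: 9 + 2 = 11
K -> S -> N -> R: 2 + 13 + 13 = 28
K -> S -> L -> R: 2 + 3 + 15 = 20
The minimum is 11.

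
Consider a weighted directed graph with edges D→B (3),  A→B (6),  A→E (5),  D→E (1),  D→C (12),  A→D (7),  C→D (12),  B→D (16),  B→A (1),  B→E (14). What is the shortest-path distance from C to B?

15

Candidate routes:
C -> D -> B: 12 + 3 = 15
The minimum is 15.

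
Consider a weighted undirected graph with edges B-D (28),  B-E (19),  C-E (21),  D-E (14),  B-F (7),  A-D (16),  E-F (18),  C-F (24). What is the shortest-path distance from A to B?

44

Some routes from A to B:
A→D→B: 16 + 28 = 44
A→D→E→F→B: 16 + 14 + 18 + 7 = 55
A→D→E→B: 16 + 14 + 19 = 49
The minimum is 44.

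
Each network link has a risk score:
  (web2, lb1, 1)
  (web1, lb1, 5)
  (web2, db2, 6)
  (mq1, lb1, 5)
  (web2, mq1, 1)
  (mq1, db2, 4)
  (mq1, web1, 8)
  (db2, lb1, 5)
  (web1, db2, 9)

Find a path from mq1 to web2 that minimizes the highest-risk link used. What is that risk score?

A few of the mq1→web2 routes:
mq1 - lb1 - web2: max(5, 1) = 5
mq1 - web2: max(1) = 1
mq1 - db2 - lb1 - web2: max(4, 5, 1) = 5
The minimum achievable maximum is 1.

1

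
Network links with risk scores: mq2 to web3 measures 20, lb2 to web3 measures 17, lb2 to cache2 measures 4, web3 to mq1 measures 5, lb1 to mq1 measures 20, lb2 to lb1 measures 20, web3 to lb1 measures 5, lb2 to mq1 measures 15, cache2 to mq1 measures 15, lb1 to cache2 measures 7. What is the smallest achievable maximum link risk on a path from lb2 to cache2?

A few of the lb2→cache2 routes:
lb2-web3-lb1-cache2: max(17, 5, 7) = 17
lb2-mq1-web3-lb1-cache2: max(15, 5, 5, 7) = 15
lb2-cache2: max(4) = 4
lb2-mq1-cache2: max(15, 15) = 15
The minimum achievable maximum is 4.

4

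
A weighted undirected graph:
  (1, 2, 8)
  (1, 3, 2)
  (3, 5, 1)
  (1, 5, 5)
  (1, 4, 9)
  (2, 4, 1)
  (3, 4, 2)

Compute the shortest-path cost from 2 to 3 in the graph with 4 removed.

10

Routes from 2 to 3 avoiding 4:
2 - 1 - 3: 8 + 2 = 10
2 - 1 - 5 - 3: 8 + 5 + 1 = 14
Best route has total 10.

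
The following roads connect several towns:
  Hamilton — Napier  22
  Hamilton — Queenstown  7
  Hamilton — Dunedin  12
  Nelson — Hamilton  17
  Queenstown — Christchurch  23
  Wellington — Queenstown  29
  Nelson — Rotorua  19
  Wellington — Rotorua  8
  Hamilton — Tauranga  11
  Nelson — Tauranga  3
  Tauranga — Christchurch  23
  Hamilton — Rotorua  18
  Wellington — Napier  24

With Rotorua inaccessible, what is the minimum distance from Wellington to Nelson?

50

Checking several routes:
Wellington - Napier - Hamilton - Tauranga - Nelson: 24 + 22 + 11 + 3 = 60
Wellington - Queenstown - Hamilton - Tauranga - Nelson: 29 + 7 + 11 + 3 = 50
Wellington - Napier - Hamilton - Nelson: 24 + 22 + 17 = 63
Wellington - Queenstown - Hamilton - Nelson: 29 + 7 + 17 = 53
Best route has total 50.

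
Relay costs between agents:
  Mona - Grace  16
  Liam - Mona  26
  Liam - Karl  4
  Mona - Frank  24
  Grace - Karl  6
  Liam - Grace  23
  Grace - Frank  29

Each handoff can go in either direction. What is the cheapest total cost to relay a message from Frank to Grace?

Some routes from Frank to Grace:
Frank → Mona → Liam → Karl → Grace: 24 + 26 + 4 + 6 = 60
Frank → Mona → Grace: 24 + 16 = 40
Frank → Grace: 29
Shortest: 29.

29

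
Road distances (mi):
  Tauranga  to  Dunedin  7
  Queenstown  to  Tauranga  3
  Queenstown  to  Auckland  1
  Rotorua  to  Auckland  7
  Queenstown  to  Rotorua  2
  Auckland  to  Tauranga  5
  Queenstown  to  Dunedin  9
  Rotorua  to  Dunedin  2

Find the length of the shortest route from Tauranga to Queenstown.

3

A few of the Tauranga→Queenstown routes:
Tauranga-Auckland-Queenstown: 5 + 1 = 6
Tauranga-Queenstown: 3
Tauranga-Dunedin-Rotorua-Queenstown: 7 + 2 + 2 = 11
Shortest: 3 mi.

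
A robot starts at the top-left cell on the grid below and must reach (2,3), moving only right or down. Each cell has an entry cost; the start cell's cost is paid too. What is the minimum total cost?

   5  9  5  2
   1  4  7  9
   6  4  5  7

Path [0,0] → [1,0] → [1,1] → [2,1] → [2,2] → [2,3]: 5 + 1 + 4 + 4 + 5 + 7 = 26.

26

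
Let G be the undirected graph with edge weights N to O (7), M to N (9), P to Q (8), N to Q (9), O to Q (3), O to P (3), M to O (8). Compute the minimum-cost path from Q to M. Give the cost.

Comparing a few candidate routes:
Q - N - M: 9 + 9 = 18
Q - O - N - M: 3 + 7 + 9 = 19
Q - O - M: 3 + 8 = 11
Q - P - O - M: 8 + 3 + 8 = 19
Shortest: 11.

11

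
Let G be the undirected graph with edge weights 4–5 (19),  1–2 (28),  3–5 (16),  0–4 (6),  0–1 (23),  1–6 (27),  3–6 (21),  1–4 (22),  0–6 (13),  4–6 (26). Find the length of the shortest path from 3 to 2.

Checking several routes:
3 -> 5 -> 4 -> 0 -> 1 -> 2: 16 + 19 + 6 + 23 + 28 = 92
3 -> 5 -> 4 -> 1 -> 2: 16 + 19 + 22 + 28 = 85
3 -> 6 -> 0 -> 4 -> 1 -> 2: 21 + 13 + 6 + 22 + 28 = 90
3 -> 6 -> 0 -> 1 -> 2: 21 + 13 + 23 + 28 = 85
3 -> 6 -> 1 -> 2: 21 + 27 + 28 = 76
3 -> 6 -> 4 -> 1 -> 2: 21 + 26 + 22 + 28 = 97
Best route has total 76.

76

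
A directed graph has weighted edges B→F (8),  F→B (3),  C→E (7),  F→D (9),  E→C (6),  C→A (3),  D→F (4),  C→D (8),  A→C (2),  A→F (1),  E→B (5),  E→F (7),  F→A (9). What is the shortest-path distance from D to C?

15

Routes from D to C:
D-F-A-C: 4 + 9 + 2 = 15
Best route has total 15.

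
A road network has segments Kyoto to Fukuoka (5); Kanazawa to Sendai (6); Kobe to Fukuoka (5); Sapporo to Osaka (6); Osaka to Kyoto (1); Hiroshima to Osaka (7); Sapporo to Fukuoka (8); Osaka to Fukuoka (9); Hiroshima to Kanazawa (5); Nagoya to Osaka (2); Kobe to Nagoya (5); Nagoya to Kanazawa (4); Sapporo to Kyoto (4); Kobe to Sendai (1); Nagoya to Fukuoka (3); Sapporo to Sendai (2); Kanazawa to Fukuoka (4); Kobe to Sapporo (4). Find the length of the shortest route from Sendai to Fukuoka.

6

A few of the Sendai→Fukuoka routes:
Sendai→Kobe→Nagoya→Fukuoka: 1 + 5 + 3 = 9
Sendai→Sapporo→Kobe→Fukuoka: 2 + 4 + 5 = 11
Sendai→Kobe→Fukuoka: 1 + 5 = 6
Sendai→Sapporo→Fukuoka: 2 + 8 = 10
Sendai→Kanazawa→Fukuoka: 6 + 4 = 10
Shortest: 6.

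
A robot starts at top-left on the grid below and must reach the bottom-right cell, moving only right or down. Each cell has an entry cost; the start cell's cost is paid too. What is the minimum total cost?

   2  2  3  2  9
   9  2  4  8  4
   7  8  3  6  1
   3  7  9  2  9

29

Cheapest: r0c0 r0c1 r1c1 r1c2 r2c2 r2c3 r2c4 r3c4
  2 + 2 + 2 + 4 + 3 + 6 + 1 + 9 = 29
(Top row then right column would cost 32.)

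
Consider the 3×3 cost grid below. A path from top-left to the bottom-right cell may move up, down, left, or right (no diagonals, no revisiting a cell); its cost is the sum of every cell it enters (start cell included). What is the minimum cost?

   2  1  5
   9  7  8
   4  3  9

22

Take (0,0)→(0,1)→(1,1)→(2,1)→(2,2) for a total of 2 + 1 + 7 + 3 + 9 = 22.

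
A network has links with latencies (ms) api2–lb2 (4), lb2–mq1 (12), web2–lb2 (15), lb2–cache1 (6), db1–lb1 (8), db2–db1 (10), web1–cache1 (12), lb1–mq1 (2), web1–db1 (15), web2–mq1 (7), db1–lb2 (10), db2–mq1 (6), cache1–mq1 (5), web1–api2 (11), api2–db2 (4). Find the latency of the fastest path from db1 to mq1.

Comparing a few candidate routes:
db1 - db2 - mq1: 10 + 6 = 16
db1 - lb1 - mq1: 8 + 2 = 10
db1 - lb2 - mq1: 10 + 12 = 22
db1 - lb2 - cache1 - mq1: 10 + 6 + 5 = 21
The minimum is 10 ms.

10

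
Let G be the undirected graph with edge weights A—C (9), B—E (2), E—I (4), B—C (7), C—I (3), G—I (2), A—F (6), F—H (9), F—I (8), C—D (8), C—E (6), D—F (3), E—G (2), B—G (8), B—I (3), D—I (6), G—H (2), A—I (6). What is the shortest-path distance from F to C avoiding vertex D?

Some routes from F to C avoiding D:
F → A → C: 6 + 9 = 15
F → I → C: 8 + 3 = 11
F → A → I → C: 6 + 6 + 3 = 15
F → H → G → I → C: 9 + 2 + 2 + 3 = 16
The minimum is 11.

11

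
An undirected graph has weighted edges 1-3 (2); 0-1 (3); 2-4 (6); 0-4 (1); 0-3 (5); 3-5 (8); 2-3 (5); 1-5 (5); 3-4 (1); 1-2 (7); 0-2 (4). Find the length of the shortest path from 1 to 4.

Checking several routes:
1→0→3→4: 3 + 5 + 1 = 9
1→3→0→4: 2 + 5 + 1 = 8
1→0→4: 3 + 1 = 4
1→3→4: 2 + 1 = 3
The minimum is 3.

3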